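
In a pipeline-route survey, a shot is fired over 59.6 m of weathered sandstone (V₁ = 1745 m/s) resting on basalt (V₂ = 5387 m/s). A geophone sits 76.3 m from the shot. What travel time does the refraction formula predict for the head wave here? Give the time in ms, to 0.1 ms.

78.8 ms

θ_c = arcsin(V₁/V₂) = arcsin(1745/5387) = 18.90°, cos θ_c = 0.9461.
Intercept time tᵢ = 2h cos θ_c / V₁ = 2·59.6·0.9461/1745 = 0.06463 s.
t = x/V₂ + tᵢ = 76.3/5387 + 0.06463 = 0.07879 s.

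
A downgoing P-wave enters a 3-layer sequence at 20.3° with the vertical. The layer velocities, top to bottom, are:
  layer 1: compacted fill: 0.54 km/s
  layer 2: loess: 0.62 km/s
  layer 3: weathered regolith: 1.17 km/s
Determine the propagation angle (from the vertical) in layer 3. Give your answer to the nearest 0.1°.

Snell's law across each interface conserves sin θ / V, so sin θ_3 = V_3·sin θ₁/V₁.
sin θ_3 = 1.17 × sin 20.3° / 0.54 = 0.7517.
θ_3 = arcsin 0.7517 = 48.74°.

48.7°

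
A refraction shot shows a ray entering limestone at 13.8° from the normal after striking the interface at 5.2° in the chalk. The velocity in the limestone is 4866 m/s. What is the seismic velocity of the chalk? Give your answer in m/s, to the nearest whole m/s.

1849 m/s

sin 5.2° = 0.0906; sin 13.8° = 0.2385.
V₁ = V₂·(sin θ₁/sin θ₂) = 4866·(0.0906/0.2385) = 1848.87 m/s.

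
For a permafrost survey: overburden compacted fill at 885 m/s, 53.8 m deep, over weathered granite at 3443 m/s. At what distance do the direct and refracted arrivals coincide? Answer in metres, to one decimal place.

x_cross = 2h·√((V₂+V₁)/(V₂−V₁)).
(V₂+V₁)/(V₂−V₁) = (3443+885)/(3443−885) = 1.6919; √ = 1.3007.
x_cross = 2·53.8·1.3007 = 139.96 m.

140.0 m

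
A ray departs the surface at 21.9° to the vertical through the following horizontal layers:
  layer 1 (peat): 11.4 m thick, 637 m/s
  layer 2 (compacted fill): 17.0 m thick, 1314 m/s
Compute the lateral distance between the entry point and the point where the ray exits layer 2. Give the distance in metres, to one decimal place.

Apply Snell's law at each interface; in layer i the horizontal offset is hᵢ·tan θᵢ.
Layer 1: θ = 21.90°; offset = 11.4·tan 21.90° = 4.583 m.
Layer 2: sin θ = 1314·sin 21.9°/637 = 0.7694, θ = 50.30°; offset = 17.0·tan 50.30° = 20.476 m.
Total horizontal offset = 25.059 m.

25.1 m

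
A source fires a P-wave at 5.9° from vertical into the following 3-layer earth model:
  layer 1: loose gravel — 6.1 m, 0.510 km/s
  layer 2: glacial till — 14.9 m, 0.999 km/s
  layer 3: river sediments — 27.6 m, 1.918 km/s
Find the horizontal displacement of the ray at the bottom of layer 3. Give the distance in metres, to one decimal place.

p = sin θ₁/V₁ = sin 5.9°/0.510 = 2.0155e-01 s/km is conserved through the stack.
Layer 1: θ = 5.90°; offset = 6.1·tan 5.90° = 0.630 m.
Layer 2: sin θ = p·0.999 = 0.2014 → θ = 11.62°; offset = 14.9·tan 11.62° = 3.063 m.
Layer 3: sin θ = p·1.918 = 0.3866 → θ = 22.74°; offset = 27.6·tan 22.74° = 11.569 m.
Summing the layer offsets gives 15.262 m.

15.3 m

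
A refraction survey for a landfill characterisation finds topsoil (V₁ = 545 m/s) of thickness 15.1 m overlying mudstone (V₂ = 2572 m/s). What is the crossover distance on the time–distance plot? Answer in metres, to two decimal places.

x_cross = 2h·√((V₂+V₁)/(V₂−V₁)).
(V₂+V₁)/(V₂−V₁) = (2572+545)/(2572−545) = 1.5377; √ = 1.2401.
x_cross = 2·15.1·1.2401 = 37.45 m.

37.45 m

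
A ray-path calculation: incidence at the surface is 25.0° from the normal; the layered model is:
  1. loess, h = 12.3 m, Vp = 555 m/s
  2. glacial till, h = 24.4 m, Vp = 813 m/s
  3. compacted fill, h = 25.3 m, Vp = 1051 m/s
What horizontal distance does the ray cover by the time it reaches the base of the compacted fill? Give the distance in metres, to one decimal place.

58.7 m

p = sin θ₁/V₁ = sin 25.0°/555 = 7.6147e-04 s/m is conserved through the stack.
Layer 1: θ = 25.00°; offset = 12.3·tan 25.00° = 5.736 m.
Layer 2: sin θ = p·813 = 0.6191 → θ = 38.25°; offset = 24.4·tan 38.25° = 19.235 m.
Layer 3: sin θ = p·1051 = 0.8003 → θ = 53.16°; offset = 25.3·tan 53.16° = 33.770 m.
Summing the layer offsets gives 58.740 m.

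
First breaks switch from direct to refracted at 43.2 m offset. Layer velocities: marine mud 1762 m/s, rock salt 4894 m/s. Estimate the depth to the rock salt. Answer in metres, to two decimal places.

14.82 m

h = (x_cross/2)·√((V₂−V₁)/(V₂+V₁)).
(V₂−V₁)/(V₂+V₁) = (4894−1762)/(4894+1762) = 0.4706; √ = 0.6860.
h = (43.2/2)·0.6860 = 14.82 m.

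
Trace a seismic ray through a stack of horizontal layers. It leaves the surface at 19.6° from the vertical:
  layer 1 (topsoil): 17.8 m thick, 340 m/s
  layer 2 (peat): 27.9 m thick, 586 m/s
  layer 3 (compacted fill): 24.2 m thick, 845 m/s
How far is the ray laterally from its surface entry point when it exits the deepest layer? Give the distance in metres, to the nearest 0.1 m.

Ray parameter p = sin 19.6° / 340 m/s = 9.8662e-04 s/m.
Layer 1: θ = 19.60°; offset = 17.8·tan 19.60° = 6.338 m.
Layer 2: sin θ = p·586 = 0.5782 → θ = 35.32°; offset = 27.9·tan 35.32° = 19.770 m.
Layer 3: sin θ = p·845 = 0.8337 → θ = 56.48°; offset = 24.2·tan 56.48° = 36.535 m.
Σ offsets = 62.643 m.

62.6 m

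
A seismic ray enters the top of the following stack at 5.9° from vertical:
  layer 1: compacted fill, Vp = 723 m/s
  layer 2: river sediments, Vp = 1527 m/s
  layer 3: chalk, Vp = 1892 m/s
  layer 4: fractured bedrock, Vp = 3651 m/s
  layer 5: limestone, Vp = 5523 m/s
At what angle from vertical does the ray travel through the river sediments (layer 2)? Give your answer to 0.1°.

12.5°

Ray parameter p = sin 5.9° / 723 = 1.4218e-04 s/m.
sin θ_2 = p·V_2 = 1.4218e-04 × 1527 = 0.2171.
θ_2 = 12.54° from the vertical.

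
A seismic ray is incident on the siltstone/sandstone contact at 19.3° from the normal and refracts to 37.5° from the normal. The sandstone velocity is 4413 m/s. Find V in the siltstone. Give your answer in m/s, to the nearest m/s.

Snell's law: sin 19.3°/V₁ = sin 37.5°/V₂.
V₁ = V₂·sin 19.3°/sin 37.5° = 4413 × 0.5429 = 2395.95 m/s.

2396 m/s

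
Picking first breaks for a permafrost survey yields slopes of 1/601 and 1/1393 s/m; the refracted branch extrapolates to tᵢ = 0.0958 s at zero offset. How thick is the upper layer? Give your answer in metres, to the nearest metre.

θ_c = arcsin(601/1393) = 25.56°; cos θ_c = 0.9021.
tᵢ = 2h cos θ_c/V₁ ⇒ h = tᵢ·V₁/(2 cos θ_c) = 0.0958·601/(2·0.9021) = 31.91 m.

32 m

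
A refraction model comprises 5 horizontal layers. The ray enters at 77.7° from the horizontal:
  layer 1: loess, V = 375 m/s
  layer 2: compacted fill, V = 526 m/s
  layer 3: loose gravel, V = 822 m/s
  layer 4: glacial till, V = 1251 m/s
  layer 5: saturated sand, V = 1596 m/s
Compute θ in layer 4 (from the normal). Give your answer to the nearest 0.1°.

45.3°

From the normal: θ₁ = 90° − 77.7° = 12.3°.
Snell's law across each interface conserves sin θ / V, so sin θ_4 = V_4·sin θ₁/V₁.
sin θ_4 = 1251 × sin 12.3° / 375 = 0.7107.
θ_4 = arcsin 0.7107 = 45.29°.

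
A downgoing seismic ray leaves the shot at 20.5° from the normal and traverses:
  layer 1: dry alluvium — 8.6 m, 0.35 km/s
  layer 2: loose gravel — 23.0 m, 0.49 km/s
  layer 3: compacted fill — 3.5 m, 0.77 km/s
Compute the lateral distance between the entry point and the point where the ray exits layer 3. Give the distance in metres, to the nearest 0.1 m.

Apply Snell's law at each interface; in layer i the horizontal offset is hᵢ·tan θᵢ.
Layer 1: θ = 20.50°; offset = 8.6·tan 20.50° = 3.215 m.
Layer 2: sin θ = 0.49·sin 20.5°/0.35 = 0.4903, θ = 29.36°; offset = 23.0·tan 29.36° = 12.939 m.
Layer 3: sin θ = 0.77·sin 20.5°/0.35 = 0.7705, θ = 50.39°; offset = 3.5·tan 50.39° = 4.230 m.
Summing the layer offsets gives 20.384 m.

20.4 m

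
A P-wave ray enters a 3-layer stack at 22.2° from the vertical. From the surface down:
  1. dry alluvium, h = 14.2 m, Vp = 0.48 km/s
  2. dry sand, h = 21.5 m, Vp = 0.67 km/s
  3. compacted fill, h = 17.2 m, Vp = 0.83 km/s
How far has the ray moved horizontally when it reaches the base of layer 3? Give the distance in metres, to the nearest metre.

p = sin θ₁/V₁ = sin 22.2°/0.48 = 7.8717e-01 s/km is conserved through the stack.
Layer 1: θ = 22.20°; offset = 14.2·tan 22.20° = 5.795 m.
Layer 2: sin θ = p·0.67 = 0.5274 → θ = 31.83°; offset = 21.5·tan 31.83° = 13.346 m.
Layer 3: sin θ = p·0.83 = 0.6533 → θ = 40.79°; offset = 17.2·tan 40.79° = 14.844 m.
Summing the layer offsets gives 33.985 m.

34 m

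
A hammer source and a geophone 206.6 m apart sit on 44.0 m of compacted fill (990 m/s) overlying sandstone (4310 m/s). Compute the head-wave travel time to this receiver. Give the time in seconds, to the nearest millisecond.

θ_c = arcsin(V₁/V₂) = arcsin(990/4310) = 13.28°, cos θ_c = 0.9733.
Intercept time tᵢ = 2h cos θ_c / V₁ = 2·44.0·0.9733/990 = 0.08651 s.
t = x/V₂ + tᵢ = 206.6/4310 + 0.08651 = 0.13445 s.

0.134 s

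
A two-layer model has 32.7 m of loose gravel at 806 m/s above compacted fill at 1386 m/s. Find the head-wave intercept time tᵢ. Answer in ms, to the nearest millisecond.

66 ms

tᵢ = 2h·√(V₂²−V₁²)/(V₁V₂).
√(V₂²−V₁²) = √(1386²−806²) = 1127.5 m/s.
tᵢ = 2·32.7·1127.5/(806·1386) = 0.06601 s.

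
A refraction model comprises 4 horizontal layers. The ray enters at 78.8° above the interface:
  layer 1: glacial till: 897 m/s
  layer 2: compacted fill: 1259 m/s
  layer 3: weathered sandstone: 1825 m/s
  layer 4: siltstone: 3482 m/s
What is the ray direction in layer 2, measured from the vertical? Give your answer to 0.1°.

15.8°

From the normal: θ₁ = 90° − 78.8° = 11.2°.
Snell's law across each interface conserves sin θ / V, so sin θ_2 = V_2·sin θ₁/V₁.
sin θ_2 = 1259 × sin 11.2° / 897 = 0.2726.
θ_2 = arcsin 0.2726 = 15.82°.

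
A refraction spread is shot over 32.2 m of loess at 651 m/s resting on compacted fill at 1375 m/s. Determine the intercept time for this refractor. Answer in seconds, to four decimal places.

tᵢ = 2h·√(V₂²−V₁²)/(V₁V₂).
√(V₂²−V₁²) = √(1375²−651²) = 1211.1 m/s.
tᵢ = 2·32.2·1211.1/(651·1375) = 0.08713 s.

0.0871 s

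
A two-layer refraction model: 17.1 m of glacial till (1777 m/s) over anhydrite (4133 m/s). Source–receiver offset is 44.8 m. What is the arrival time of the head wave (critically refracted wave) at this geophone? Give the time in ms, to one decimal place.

28.2 ms

t = x/V₂ + 2h·√(V₂²−V₁²)/(V₁V₂).
√(V₂²−V₁²) = √(4133²−1777²) = 3731.5 m/s; delay term = 2·17.1·3731.5/(1777·4133) = 0.01738 s.
t = 44.8/4133 + 0.01738 = 0.02822 s.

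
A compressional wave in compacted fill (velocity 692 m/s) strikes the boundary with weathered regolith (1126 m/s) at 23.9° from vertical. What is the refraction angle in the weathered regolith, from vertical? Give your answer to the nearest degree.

Snell's law: sin θ₂ = (V₂/V₁)·sin θ₁ = (1126/692)·sin 23.9° = 0.6592.
θ₂ = arcsin 0.6592 = 41.24° from the normal.

41°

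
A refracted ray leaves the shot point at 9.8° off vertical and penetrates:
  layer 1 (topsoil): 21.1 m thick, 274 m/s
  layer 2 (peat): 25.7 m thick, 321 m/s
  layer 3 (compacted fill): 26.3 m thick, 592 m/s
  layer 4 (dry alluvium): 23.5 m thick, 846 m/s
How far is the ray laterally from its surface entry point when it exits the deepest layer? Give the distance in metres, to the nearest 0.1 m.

Apply Snell's law at each interface; in layer i the horizontal offset is hᵢ·tan θᵢ.
Layer 1: θ = 9.80°; offset = 21.1·tan 9.80° = 3.645 m.
Layer 2: sin θ = 321·sin 9.8°/274 = 0.1994, θ = 11.50°; offset = 25.7·tan 11.50° = 5.230 m.
Layer 3: sin θ = 592·sin 9.8°/274 = 0.3678, θ = 21.58°; offset = 26.3·tan 21.58° = 10.401 m.
Layer 4: sin θ = 846·sin 9.8°/274 = 0.5255, θ = 31.70°; offset = 23.5·tan 31.70° = 14.516 m.
Σ offsets = 33.791 m.

33.8 m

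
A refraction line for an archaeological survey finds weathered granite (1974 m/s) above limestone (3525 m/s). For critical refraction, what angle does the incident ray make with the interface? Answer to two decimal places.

Critical incidence: sin θ_c = V₁/V₂ = 1974/3525 = 0.5600.
θ_c = arcsin 0.5600 = 34.06°.
Measured from the interface: 90° − 34.06° = 55.94°.

55.94°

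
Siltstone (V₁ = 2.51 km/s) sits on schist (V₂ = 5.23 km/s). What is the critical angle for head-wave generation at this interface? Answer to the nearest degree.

Critical incidence: sin θ_c = V₁/V₂ = 2.51/5.23 = 0.4799.
θ_c = arcsin 0.4799 = 28.68°.

29°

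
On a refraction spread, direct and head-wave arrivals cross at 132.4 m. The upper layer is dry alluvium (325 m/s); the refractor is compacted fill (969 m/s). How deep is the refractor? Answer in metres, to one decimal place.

46.7 m

h = (x_cross/2)·√((V₂−V₁)/(V₂+V₁)).
(V₂−V₁)/(V₂+V₁) = (969−325)/(969+325) = 0.4977; √ = 0.7055.
h = (132.4/2)·0.7055 = 46.70 m.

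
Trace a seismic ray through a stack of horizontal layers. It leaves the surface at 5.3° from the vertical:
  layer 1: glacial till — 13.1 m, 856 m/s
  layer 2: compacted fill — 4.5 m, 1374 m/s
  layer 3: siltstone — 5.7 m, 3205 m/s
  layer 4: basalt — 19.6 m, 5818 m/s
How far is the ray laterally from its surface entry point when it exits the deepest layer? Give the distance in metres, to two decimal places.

p = sin θ₁/V₁ = sin 5.3°/856 = 1.0791e-04 s/m is conserved through the stack.
Layer 1: θ = 5.30°; offset = 13.1·tan 5.30° = 1.2153 m.
Layer 2: sin θ = p·1374 = 0.1483 → θ = 8.53°; offset = 4.5·tan 8.53° = 0.6747 m.
Layer 3: sin θ = p·3205 = 0.3459 → θ = 20.23°; offset = 5.7·tan 20.23° = 2.1010 m.
Layer 4: sin θ = p·5818 = 0.6278 → θ = 38.89°; offset = 19.6·tan 38.89° = 15.8092 m.
Summing the layer offsets gives 19.8001 m.

19.80 m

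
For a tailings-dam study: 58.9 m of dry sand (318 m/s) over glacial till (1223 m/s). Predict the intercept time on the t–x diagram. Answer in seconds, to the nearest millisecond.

θ_c = arcsin(V₁/V₂) = arcsin(318/1223) = 15.07°; cos θ_c = 0.9656.
tᵢ = 2h·cos θ_c / V₁ = 2·58.9·0.9656 / 318 = 0.35770 s.

0.358 s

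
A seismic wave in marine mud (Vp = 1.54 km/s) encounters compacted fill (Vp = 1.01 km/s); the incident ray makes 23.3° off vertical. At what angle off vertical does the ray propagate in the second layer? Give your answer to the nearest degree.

15°

Snell's law: sin θ₂ = (V₂/V₁)·sin θ₁ = (1.01/1.54)·sin 23.3° = 0.2594.
θ₂ = sin⁻¹(0.2594) = 15.04° (from vertical).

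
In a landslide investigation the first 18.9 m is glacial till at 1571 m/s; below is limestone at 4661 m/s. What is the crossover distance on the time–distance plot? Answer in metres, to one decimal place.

θ_c = arcsin(1571/4661) = 19.70°, so cos θ_c = 0.9415 and tᵢ = 2h cos θ_c/V₁ = 0.0227 s.
At crossover x/V₁ = x/V₂ + tᵢ ⇒ x = tᵢ/(1/V₁ − 1/V₂) = 0.02265/(6.3654e-04 − 2.1455e-04) = 53.68 m.

53.7 m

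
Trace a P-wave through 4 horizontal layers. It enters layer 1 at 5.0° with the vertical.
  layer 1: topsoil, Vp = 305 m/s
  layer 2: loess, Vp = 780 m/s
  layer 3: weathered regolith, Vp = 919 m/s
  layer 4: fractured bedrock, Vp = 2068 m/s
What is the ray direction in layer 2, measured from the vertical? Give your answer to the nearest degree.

13°

Ray parameter p = sin 5.0° / 305 = 2.8576e-04 s/m.
sin θ_2 = p·V_2 = 2.8576e-04 × 780 = 0.2229.
θ_2 = 12.88° from the vertical.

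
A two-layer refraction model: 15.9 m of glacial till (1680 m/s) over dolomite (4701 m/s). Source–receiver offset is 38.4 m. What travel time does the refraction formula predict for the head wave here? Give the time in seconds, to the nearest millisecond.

t = x/V₂ + 2h·√(V₂²−V₁²)/(V₁V₂).
√(V₂²−V₁²) = √(4701²−1680²) = 4390.6 m/s; delay term = 2·15.9·4390.6/(1680·4701) = 0.01768 s.
t = 38.4/4701 + 0.01768 = 0.02585 s.

0.026 s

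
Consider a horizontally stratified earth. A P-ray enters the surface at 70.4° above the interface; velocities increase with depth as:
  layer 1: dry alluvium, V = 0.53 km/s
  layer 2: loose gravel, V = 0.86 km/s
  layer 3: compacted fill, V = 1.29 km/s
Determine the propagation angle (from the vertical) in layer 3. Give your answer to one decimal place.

From the normal: θ₁ = 90° − 70.4° = 19.6°.
Snell's law across each interface conserves sin θ / V, so sin θ_3 = V_3·sin θ₁/V₁.
sin θ_3 = 1.29 × sin 19.6° / 0.53 = 0.8165.
θ_3 = arcsin 0.8165 = 54.73°.

54.7°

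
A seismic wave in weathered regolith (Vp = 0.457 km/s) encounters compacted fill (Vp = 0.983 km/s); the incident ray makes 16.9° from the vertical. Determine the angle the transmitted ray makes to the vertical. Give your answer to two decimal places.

38.70°

Snell's law: sin θ₂ = (V₂/V₁)·sin θ₁ = (0.983/0.457)·sin 16.9° = 0.6253.
θ₂ = sin⁻¹(0.6253) = 38.70° (from vertical).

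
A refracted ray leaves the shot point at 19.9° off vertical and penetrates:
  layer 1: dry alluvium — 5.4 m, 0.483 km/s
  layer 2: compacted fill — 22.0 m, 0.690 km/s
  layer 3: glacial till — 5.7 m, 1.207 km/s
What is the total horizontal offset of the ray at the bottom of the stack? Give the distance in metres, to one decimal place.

Apply Snell's law at each interface; in layer i the horizontal offset is hᵢ·tan θᵢ.
Layer 1: θ = 19.90°; offset = 5.4·tan 19.90° = 1.955 m.
Layer 2: sin θ = 0.690·sin 19.9°/0.483 = 0.4863, θ = 29.09°; offset = 22.0·tan 29.09° = 12.242 m.
Layer 3: sin θ = 1.207·sin 19.9°/0.483 = 0.8506, θ = 58.28°; offset = 5.7·tan 58.28° = 9.221 m.
Total horizontal offset = 23.418 m.

23.4 m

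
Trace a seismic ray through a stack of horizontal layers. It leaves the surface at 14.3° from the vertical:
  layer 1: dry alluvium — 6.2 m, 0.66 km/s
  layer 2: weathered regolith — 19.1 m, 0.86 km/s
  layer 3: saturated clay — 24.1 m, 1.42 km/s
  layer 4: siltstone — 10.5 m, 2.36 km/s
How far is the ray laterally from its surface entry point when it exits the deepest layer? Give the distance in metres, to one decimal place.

Apply Snell's law at each interface; in layer i the horizontal offset is hᵢ·tan θᵢ.
Layer 1: θ = 14.30°; offset = 6.2·tan 14.30° = 1.580 m.
Layer 2: sin θ = 0.86·sin 14.3°/0.66 = 0.3218, θ = 18.77°; offset = 19.1·tan 18.77° = 6.493 m.
Layer 3: sin θ = 1.42·sin 14.3°/0.66 = 0.5314, θ = 32.10°; offset = 24.1·tan 32.10° = 15.119 m.
Layer 4: sin θ = 2.36·sin 14.3°/0.66 = 0.8832, θ = 62.03°; offset = 10.5·tan 62.03° = 19.774 m.
Total horizontal offset = 42.966 m.

43.0 m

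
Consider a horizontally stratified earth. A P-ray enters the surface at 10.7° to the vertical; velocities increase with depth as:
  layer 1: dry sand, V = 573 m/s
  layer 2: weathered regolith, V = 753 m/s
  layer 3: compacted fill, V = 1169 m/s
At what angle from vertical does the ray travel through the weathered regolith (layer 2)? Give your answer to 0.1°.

14.1°

Snell's law across each interface conserves sin θ / V, so sin θ_2 = V_2·sin θ₁/V₁.
sin θ_2 = 753 × sin 10.7° / 573 = 0.2440.
θ_2 = 14.12° from the vertical.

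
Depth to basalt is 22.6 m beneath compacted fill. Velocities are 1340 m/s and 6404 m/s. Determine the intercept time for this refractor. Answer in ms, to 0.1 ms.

θ_c = arcsin(V₁/V₂) = arcsin(1340/6404) = 12.08°; cos θ_c = 0.9779.
tᵢ = 2h·cos θ_c / V₁ = 2·22.6·0.9779 / 1340 = 0.03298 s.

33.0 ms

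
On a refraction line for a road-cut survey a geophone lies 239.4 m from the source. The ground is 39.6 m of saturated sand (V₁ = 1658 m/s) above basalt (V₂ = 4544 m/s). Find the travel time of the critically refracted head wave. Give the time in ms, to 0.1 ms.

97.2 ms

θ_c = arcsin(V₁/V₂) = arcsin(1658/4544) = 21.40°, cos θ_c = 0.9311.
Intercept time tᵢ = 2h cos θ_c / V₁ = 2·39.6·0.9311/1658 = 0.04448 s.
t = x/V₂ + tᵢ = 239.4/4544 + 0.04448 = 0.09716 s.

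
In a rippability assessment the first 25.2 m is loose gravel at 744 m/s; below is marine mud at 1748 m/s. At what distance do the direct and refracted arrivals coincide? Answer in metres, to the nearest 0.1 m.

θ_c = arcsin(744/1748) = 25.19°, so cos θ_c = 0.9049 and tᵢ = 2h cos θ_c/V₁ = 0.0613 s.
At crossover x/V₁ = x/V₂ + tᵢ ⇒ x = tᵢ/(1/V₁ − 1/V₂) = 0.06130/(1.3441e-03 − 5.7208e-04) = 79.40 m.

79.4 m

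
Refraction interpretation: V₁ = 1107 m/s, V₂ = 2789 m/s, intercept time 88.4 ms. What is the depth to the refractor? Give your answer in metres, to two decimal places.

53.31 m

h = tᵢ·V₁·V₂ / (2·√(V₂²−V₁²)).
√(V₂²−V₁²) = √(2789² − 1107²) = 2559.9 m/s.
h = 0.0884 s × 1107 × 2789 / (2 × 2559.9) = 53.31 m.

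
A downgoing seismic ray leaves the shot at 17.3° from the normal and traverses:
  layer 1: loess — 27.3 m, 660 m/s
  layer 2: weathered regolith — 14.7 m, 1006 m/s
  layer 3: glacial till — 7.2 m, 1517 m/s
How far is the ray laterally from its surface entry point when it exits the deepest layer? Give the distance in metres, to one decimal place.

p = sin θ₁/V₁ = sin 17.3°/660 = 4.5057e-04 s/m is conserved through the stack.
Layer 1: θ = 17.30°; offset = 27.3·tan 17.30° = 8.503 m.
Layer 2: sin θ = p·1006 = 0.4533 → θ = 26.95°; offset = 14.7·tan 26.95° = 7.475 m.
Layer 3: sin θ = p·1517 = 0.6835 → θ = 43.12°; offset = 7.2·tan 43.12° = 6.742 m.
Total horizontal offset = 22.720 m.

22.7 m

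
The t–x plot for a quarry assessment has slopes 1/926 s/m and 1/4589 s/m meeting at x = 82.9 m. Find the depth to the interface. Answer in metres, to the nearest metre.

h = (x_cross/2)·√((V₂−V₁)/(V₂+V₁)).
(V₂−V₁)/(V₂+V₁) = (4589−926)/(4589+926) = 0.6642; √ = 0.8150.
h = (82.9/2)·0.8150 = 33.78 m.

34 m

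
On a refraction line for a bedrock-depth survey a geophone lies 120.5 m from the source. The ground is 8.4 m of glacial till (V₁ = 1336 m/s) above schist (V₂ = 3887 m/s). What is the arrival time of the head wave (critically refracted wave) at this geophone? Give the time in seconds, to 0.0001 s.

θ_c = arcsin(V₁/V₂) = arcsin(1336/3887) = 20.10°, cos θ_c = 0.9391.
Intercept time tᵢ = 2h cos θ_c / V₁ = 2·8.4·0.9391/1336 = 0.01181 s.
t = x/V₂ + tᵢ = 120.5/3887 + 0.01181 = 0.04281 s.

0.0428 s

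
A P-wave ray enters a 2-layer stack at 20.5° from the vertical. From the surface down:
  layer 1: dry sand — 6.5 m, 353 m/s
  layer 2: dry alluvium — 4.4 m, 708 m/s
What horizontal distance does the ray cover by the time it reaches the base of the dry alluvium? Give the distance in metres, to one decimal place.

6.8 m

Ray parameter p = sin 20.5° / 353 m/s = 9.9209e-04 s/m.
Layer 1: θ = 20.50°; offset = 6.5·tan 20.50° = 2.430 m.
Layer 2: sin θ = p·708 = 0.7024 → θ = 44.62°; offset = 4.4·tan 44.62° = 4.342 m.
Summing the layer offsets gives 6.772 m.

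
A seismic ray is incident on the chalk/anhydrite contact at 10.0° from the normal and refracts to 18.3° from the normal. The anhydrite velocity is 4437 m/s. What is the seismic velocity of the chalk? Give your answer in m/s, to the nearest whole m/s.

2454 m/s

Snell's law: sin 10.0°/V₁ = sin 18.3°/V₂.
V₁ = V₂·sin 10.0°/sin 18.3° = 4437 × 0.5530 = 2453.81 m/s.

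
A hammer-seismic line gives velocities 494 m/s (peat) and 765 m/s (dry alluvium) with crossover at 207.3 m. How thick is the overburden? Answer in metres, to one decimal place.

h = (x_cross/2)·√((V₂−V₁)/(V₂+V₁)).
(V₂−V₁)/(V₂+V₁) = (765−494)/(765+494) = 0.2153; √ = 0.4640.
h = (207.3/2)·0.4640 = 48.09 m.

48.1 m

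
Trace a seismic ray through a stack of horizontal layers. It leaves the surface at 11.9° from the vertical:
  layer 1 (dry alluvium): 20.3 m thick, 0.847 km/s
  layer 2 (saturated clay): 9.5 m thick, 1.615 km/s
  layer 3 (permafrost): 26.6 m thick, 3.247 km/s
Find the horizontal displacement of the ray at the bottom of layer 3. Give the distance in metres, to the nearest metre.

43 m

p = sin θ₁/V₁ = sin 11.9°/0.847 = 2.4345e-01 s/km is conserved through the stack.
Layer 1: θ = 11.90°; offset = 20.3·tan 11.90° = 4.278 m.
Layer 2: sin θ = p·1.615 = 0.3932 → θ = 23.15°; offset = 9.5·tan 23.15° = 4.062 m.
Layer 3: sin θ = p·3.247 = 0.7905 → θ = 52.23°; offset = 26.6·tan 52.23° = 34.331 m.
Σ offsets = 42.671 m.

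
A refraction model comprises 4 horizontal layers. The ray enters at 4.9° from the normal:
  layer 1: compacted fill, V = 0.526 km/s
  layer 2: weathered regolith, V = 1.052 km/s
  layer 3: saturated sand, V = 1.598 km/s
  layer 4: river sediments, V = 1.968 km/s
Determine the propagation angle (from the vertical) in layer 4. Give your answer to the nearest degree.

19°

Ray parameter p = sin 4.9° / 0.526 = 1.6239e-01 s/km.
sin θ_4 = p·V_4 = 1.6239e-01 × 1.968 = 0.3196.
θ_4 = arcsin 0.3196 = 18.64°.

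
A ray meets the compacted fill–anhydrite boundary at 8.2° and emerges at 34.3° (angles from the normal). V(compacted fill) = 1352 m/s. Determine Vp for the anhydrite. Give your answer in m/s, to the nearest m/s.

sin 8.2° = 0.1426; sin 34.3° = 0.5635.
V₂ = V₁·(sin θ₂/sin θ₁) = 1352·(0.5635/0.1426) = 5341.74 m/s.

5342 m/s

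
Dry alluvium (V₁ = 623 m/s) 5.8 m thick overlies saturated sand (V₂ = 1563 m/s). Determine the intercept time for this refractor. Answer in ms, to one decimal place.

tᵢ = 2h·√(V₂²−V₁²)/(V₁V₂).
√(V₂²−V₁²) = √(1563²−623²) = 1433.5 m/s.
tᵢ = 2·5.8·1433.5/(623·1563) = 0.01708 s.

17.1 ms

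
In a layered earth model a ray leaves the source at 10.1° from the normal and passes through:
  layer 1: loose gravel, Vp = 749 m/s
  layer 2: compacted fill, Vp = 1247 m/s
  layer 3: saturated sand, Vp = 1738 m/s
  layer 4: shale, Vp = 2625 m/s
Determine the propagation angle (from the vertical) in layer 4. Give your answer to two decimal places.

37.92°

Ray parameter p = sin 10.1° / 749 = 2.3413e-04 s/m.
sin θ_4 = p·V_4 = 2.3413e-04 × 2625 = 0.6146.
θ_4 = arcsin 0.6146 = 37.92°.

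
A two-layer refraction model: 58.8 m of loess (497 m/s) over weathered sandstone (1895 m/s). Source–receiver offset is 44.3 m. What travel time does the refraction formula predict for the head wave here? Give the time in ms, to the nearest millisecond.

t = x/V₂ + 2h·√(V₂²−V₁²)/(V₁V₂).
√(V₂²−V₁²) = √(1895²−497²) = 1828.7 m/s; delay term = 2·58.8·1828.7/(497·1895) = 0.22834 s.
t = 44.3/1895 + 0.22834 = 0.25171 s.

252 ms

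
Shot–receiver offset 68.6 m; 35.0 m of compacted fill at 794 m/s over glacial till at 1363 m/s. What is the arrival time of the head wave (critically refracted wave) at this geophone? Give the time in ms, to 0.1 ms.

t = x/V₂ + 2h·√(V₂²−V₁²)/(V₁V₂).
√(V₂²−V₁²) = √(1363²−794²) = 1107.9 m/s; delay term = 2·35.0·1107.9/(794·1363) = 0.07166 s.
t = 68.6/1363 + 0.07166 = 0.12199 s.

122.0 ms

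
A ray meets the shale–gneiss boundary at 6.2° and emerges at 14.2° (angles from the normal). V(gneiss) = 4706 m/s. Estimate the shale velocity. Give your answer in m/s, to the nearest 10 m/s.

2070 m/s

sin 6.2° = 0.1080; sin 14.2° = 0.2453.
V₁ = V₂·(sin θ₁/sin θ₂) = 4706·(0.1080/0.2453) = 2071.87 m/s.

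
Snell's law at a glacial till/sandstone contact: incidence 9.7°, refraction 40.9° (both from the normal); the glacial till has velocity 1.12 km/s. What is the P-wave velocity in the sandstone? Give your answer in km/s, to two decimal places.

Snell's law: sin 9.7°/V₁ = sin 40.9°/V₂.
V₂ = V₁·sin 40.9°/sin 9.7° = 1.12 × 3.8859 = 4.35 km/s.

4.35 km/s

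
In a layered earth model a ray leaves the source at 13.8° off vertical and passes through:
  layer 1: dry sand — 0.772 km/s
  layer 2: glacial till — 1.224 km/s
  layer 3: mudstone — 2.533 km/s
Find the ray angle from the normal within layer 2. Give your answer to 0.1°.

Snell's law across each interface conserves sin θ / V, so sin θ_2 = V_2·sin θ₁/V₁.
sin θ_2 = 1.224 × sin 13.8° / 0.772 = 0.3782.
θ_2 = arcsin 0.3782 = 22.22°.

22.2°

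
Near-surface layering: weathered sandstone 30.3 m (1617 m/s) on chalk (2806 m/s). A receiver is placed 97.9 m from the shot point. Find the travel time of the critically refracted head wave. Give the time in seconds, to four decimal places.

0.0655 s

t = x/V₂ + 2h·√(V₂²−V₁²)/(V₁V₂).
√(V₂²−V₁²) = √(2806²−1617²) = 2293.2 m/s; delay term = 2·30.3·2293.2/(1617·2806) = 0.03063 s.
t = 97.9/2806 + 0.03063 = 0.06552 s.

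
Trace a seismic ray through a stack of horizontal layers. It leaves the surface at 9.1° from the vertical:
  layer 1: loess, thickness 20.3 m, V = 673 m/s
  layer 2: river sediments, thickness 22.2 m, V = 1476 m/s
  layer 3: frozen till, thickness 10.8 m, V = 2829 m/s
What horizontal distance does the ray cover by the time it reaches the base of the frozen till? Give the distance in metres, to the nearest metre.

Apply Snell's law at each interface; in layer i the horizontal offset is hᵢ·tan θᵢ.
Layer 1: θ = 9.10°; offset = 20.3·tan 9.10° = 3.252 m.
Layer 2: sin θ = 1476·sin 9.1°/673 = 0.3469, θ = 20.30°; offset = 22.2·tan 20.30° = 8.210 m.
Layer 3: sin θ = 2829·sin 9.1°/673 = 0.6648, θ = 41.67°; offset = 10.8·tan 41.67° = 9.612 m.
Total horizontal offset = 21.074 m.

21 m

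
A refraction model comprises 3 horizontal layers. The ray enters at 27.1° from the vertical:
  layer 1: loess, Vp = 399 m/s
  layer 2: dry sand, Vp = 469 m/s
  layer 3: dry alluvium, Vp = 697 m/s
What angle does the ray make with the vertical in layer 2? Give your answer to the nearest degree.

Snell's law across each interface conserves sin θ / V, so sin θ_2 = V_2·sin θ₁/V₁.
sin θ_2 = 469 × sin 27.1° / 399 = 0.5355.
θ_2 = arcsin 0.5355 = 32.38°.

32°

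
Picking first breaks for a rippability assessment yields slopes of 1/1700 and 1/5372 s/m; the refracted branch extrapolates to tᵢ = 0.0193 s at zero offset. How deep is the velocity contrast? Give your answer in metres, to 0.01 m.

17.29 m

θ_c = arcsin(1700/5372) = 18.45°; cos θ_c = 0.9486.
tᵢ = 2h cos θ_c/V₁ ⇒ h = tᵢ·V₁/(2 cos θ_c) = 0.0193·1700/(2·0.9486) = 17.29 m.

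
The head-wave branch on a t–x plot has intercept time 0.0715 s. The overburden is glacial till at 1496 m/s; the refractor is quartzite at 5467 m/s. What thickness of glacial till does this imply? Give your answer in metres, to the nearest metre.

56 m

θ_c = arcsin(1496/5467) = 15.88°; cos θ_c = 0.9618.
tᵢ = 2h cos θ_c/V₁ ⇒ h = tᵢ·V₁/(2 cos θ_c) = 0.0715·1496/(2·0.9618) = 55.60 m.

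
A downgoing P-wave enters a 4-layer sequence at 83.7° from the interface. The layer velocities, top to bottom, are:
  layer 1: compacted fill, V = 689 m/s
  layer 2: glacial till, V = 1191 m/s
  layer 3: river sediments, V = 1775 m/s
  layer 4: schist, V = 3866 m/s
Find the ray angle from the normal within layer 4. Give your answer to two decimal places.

38.00°

From the normal: θ₁ = 90° − 83.7° = 6.3°.
Ray parameter p = sin 6.3° / 689 = 1.5927e-04 s/m.
sin θ_4 = p·V_4 = 1.5927e-04 × 3866 = 0.6157.
θ_4 = arcsin 0.6157 = 38.00°.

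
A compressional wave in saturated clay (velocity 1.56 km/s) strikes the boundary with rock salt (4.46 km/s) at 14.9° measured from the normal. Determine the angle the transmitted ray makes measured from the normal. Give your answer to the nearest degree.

sin θ₁/V₁ = sin θ₂/V₂ ⇒ sin θ₂ = 4.46·sin 14.9°/1.56 = 4.46·0.2571/1.56 = 0.7351.
θ₂ = arcsin 0.7351 = 47.32° from the normal.

47°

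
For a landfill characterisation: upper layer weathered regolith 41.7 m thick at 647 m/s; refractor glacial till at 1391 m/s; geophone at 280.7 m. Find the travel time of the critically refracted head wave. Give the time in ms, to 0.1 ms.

θ_c = arcsin(V₁/V₂) = arcsin(647/1391) = 27.72°, cos θ_c = 0.8852.
Intercept time tᵢ = 2h cos θ_c / V₁ = 2·41.7·0.8852/647 = 0.11411 s.
t = x/V₂ + tᵢ = 280.7/1391 + 0.11411 = 0.31591 s.

315.9 ms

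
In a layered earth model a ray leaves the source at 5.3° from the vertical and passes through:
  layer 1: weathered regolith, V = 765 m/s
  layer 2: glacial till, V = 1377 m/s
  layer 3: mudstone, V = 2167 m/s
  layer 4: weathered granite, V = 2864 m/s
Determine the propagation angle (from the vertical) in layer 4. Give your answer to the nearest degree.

20°

Snell's law across each interface conserves sin θ / V, so sin θ_4 = V_4·sin θ₁/V₁.
sin θ_4 = 2864 × sin 5.3° / 765 = 0.3458.
θ_4 = arcsin 0.3458 = 20.23°.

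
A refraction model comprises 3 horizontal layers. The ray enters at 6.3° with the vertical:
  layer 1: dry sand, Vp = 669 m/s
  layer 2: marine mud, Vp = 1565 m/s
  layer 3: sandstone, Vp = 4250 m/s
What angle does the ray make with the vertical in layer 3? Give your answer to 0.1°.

Ray parameter p = sin 6.3° / 669 = 1.6403e-04 s/m.
sin θ_3 = p·V_3 = 1.6403e-04 × 4250 = 0.6971.
θ_3 = 44.20° from the vertical.

44.2°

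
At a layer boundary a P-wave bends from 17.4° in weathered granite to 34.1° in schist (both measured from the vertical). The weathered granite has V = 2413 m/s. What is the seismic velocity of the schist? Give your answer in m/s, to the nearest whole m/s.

Snell's law: sin 17.4°/V₁ = sin 34.1°/V₂.
V₂ = V₁·sin 34.1°/sin 17.4° = 2413 × 1.8748 = 4523.87 m/s.

4524 m/s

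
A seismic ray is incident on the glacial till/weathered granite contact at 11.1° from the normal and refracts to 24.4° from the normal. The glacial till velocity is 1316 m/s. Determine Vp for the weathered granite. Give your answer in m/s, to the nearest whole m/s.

2824 m/s

sin 11.1° = 0.1925; sin 24.4° = 0.4131.
V₂ = V₁·(sin θ₂/sin θ₁) = 1316·(0.4131/0.1925) = 2823.81 m/s.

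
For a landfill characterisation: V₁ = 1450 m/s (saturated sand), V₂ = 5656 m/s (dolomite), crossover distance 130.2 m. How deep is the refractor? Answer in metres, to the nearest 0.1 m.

x_cross = 2h·√((V₂+V₁)/(V₂−V₁)) → h = x_cross / (2·√((V₂+V₁)/(V₂−V₁))).
√((V₂+V₁)/(V₂−V₁)) = √((5656+1450)/(5656−1450)) = 1.2998.
h = 130.2 / (2·1.2998) = 50.08 m.

50.1 m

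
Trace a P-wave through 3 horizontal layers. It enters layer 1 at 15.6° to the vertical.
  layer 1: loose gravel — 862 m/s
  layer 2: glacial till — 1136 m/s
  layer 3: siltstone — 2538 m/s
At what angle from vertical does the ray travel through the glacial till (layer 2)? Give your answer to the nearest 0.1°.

20.8°

Ray parameter p = sin 15.6° / 862 = 3.1197e-04 s/m.
sin θ_2 = p·V_2 = 3.1197e-04 × 1136 = 0.3544.
θ_2 = arcsin 0.3544 = 20.76°.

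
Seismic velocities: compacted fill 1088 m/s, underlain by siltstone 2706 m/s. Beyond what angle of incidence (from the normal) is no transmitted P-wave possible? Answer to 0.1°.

23.7°

Critical incidence: sin θ_c = V₁/V₂ = 1088/2706 = 0.4021.
θ_c = arcsin 0.4021 = 23.71°.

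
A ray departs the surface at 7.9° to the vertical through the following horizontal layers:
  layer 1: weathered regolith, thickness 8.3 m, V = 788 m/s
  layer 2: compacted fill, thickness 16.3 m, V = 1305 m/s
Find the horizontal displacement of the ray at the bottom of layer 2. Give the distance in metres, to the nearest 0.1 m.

5.0 m

Ray parameter p = sin 7.9° / 788 m/s = 1.7442e-04 s/m.
Layer 1: θ = 7.90°; offset = 8.3·tan 7.90° = 1.152 m.
Layer 2: sin θ = p·1305 = 0.2276 → θ = 13.16°; offset = 16.3·tan 13.16° = 3.810 m.
Σ offsets = 4.962 m.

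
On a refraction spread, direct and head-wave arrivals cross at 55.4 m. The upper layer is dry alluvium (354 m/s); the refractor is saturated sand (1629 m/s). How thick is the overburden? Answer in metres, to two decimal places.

x_cross = 2h·√((V₂+V₁)/(V₂−V₁)) → h = x_cross / (2·√((V₂+V₁)/(V₂−V₁))).
√((V₂+V₁)/(V₂−V₁)) = √((1629+354)/(1629−354)) = 1.2471.
h = 55.4 / (2·1.2471) = 22.21 m.

22.21 m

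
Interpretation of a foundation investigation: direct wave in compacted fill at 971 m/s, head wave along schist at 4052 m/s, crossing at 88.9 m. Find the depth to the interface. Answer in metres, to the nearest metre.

35 m

h = (x_cross/2)·√((V₂−V₁)/(V₂+V₁)).
(V₂−V₁)/(V₂+V₁) = (4052−971)/(4052+971) = 0.6134; √ = 0.7832.
h = (88.9/2)·0.7832 = 34.81 m.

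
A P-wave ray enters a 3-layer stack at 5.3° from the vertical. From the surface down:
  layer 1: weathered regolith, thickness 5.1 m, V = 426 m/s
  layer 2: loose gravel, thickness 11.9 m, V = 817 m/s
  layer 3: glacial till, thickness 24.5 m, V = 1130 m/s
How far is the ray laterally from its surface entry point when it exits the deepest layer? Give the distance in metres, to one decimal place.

8.8 m

Apply Snell's law at each interface; in layer i the horizontal offset is hᵢ·tan θᵢ.
Layer 1: θ = 5.30°; offset = 5.1·tan 5.30° = 0.473 m.
Layer 2: sin θ = 817·sin 5.3°/426 = 0.1772, θ = 10.20°; offset = 11.9·tan 10.20° = 2.142 m.
Layer 3: sin θ = 1130·sin 5.3°/426 = 0.2450, θ = 14.18°; offset = 24.5·tan 14.18° = 6.192 m.
Σ offsets = 8.807 m.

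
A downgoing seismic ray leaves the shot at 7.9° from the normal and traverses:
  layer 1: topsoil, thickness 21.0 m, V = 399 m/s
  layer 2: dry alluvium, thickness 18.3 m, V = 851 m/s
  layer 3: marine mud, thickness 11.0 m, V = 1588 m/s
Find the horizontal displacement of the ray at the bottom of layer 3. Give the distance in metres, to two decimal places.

p = sin θ₁/V₁ = sin 7.9°/399 = 3.4447e-04 s/m is conserved through the stack.
Layer 1: θ = 7.90°; offset = 21.0·tan 7.90° = 2.9140 m.
Layer 2: sin θ = p·851 = 0.2931 → θ = 17.05°; offset = 18.3·tan 17.05° = 5.6111 m.
Layer 3: sin θ = p·1588 = 0.5470 → θ = 33.16°; offset = 11.0·tan 33.16° = 7.1881 m.
Σ offsets = 15.7131 m.

15.71 m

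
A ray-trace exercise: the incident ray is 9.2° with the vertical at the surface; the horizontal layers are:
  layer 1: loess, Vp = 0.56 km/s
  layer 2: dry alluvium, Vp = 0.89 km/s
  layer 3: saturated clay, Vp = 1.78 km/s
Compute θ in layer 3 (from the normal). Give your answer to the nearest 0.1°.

Ray parameter p = sin 9.2° / 0.56 = 2.8550e-01 s/km.
sin θ_3 = p·V_3 = 2.8550e-01 × 1.78 = 0.5082.
θ_3 = arcsin 0.5082 = 30.54°.

30.5°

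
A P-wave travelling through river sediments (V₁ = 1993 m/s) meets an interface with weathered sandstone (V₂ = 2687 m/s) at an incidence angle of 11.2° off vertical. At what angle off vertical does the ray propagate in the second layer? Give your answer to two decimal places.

Snell's law: sin θ₂ = (V₂/V₁)·sin θ₁ = (2687/1993)·sin 11.2° = 0.2619.
θ₂ = sin⁻¹(0.2619) = 15.18° (from vertical).

15.18°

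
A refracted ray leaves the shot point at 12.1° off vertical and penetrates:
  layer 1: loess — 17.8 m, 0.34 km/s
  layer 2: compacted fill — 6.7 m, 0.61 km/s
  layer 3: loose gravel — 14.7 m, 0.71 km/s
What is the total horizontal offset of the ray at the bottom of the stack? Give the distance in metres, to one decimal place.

13.7 m

Apply Snell's law at each interface; in layer i the horizontal offset is hᵢ·tan θᵢ.
Layer 1: θ = 12.10°; offset = 17.8·tan 12.10° = 3.816 m.
Layer 2: sin θ = 0.61·sin 12.1°/0.34 = 0.3761, θ = 22.09°; offset = 6.7·tan 22.09° = 2.719 m.
Layer 3: sin θ = 0.71·sin 12.1°/0.34 = 0.4377, θ = 25.96°; offset = 14.7·tan 25.96° = 7.157 m.
Σ offsets = 13.692 m.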